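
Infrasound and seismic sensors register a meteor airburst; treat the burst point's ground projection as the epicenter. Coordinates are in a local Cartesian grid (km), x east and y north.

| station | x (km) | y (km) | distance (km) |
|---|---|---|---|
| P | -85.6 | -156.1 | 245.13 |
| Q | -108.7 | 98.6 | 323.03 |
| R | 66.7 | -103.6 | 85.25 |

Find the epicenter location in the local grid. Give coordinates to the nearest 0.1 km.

Circle about each station: (x + 85.6)² + (y + 156.1)² = 245.13²; (x + 108.7)² + (y − 98.6)² = 323.03²; (x − 66.7)² + (y + 103.6)² = 85.25².
Subtracting pairs of circle equations eliminates x²+y² and gives linear equations (the radical axes):
-46.2 x + 509.4 y = -54416.58
304.6 x + 105.0 y = 36308.43
Solving the 2×2 system: x ≈ 151.3, y ≈ -93.1 km.

151.3 km east, -93.1 km north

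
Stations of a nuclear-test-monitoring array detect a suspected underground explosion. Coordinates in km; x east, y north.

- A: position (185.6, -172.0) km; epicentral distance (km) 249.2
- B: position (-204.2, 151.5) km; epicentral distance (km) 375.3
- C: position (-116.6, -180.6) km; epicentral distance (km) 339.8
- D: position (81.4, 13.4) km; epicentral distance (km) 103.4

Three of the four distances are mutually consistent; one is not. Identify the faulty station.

C

Solve using three stations at a time. Using A, B, D (subtract circle equations pairwise → linear system) gives (x, y) ≈ (163.4, 76.2).
Distances from that point to each station vs reported:
  A: calculated 249.2 vs reported 249.2 → residual 0.0 km
  B: calculated 375.3 vs reported 375.3 → residual 0.0 km
  C: calculated 379.9 vs reported 339.8 → residual 40.1 km
  D: calculated 103.3 vs reported 103.4 → residual 0.1 km
A, B, D are mutually consistent (residuals ≈ 0); C is off by 40.1 km.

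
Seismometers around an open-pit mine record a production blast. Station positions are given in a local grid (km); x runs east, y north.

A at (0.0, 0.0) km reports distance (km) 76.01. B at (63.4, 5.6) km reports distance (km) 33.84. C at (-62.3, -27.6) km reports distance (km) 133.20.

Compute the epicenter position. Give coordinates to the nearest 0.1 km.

x ≈ 70.9 km, y ≈ -27.4 km

Circle about each station: x² + y² = 76.01²; (x − 63.4)² + (y − 5.6)² = 33.84²; (x + 62.3)² + (y + 27.6)² = 133.20².
Subtracting pairs of circle equations eliminates x²+y² and gives linear equations (the radical axes):
126.8 x + 11.2 y = 8683.29
-124.6 x − 55.2 y = -7321.67
Solving the 2×2 system: x ≈ 70.9, y ≈ -27.4 km.
Check against A (with the unrounded x, y): √(x²+y²) = 76.01 ≈ 76.01 km. ✓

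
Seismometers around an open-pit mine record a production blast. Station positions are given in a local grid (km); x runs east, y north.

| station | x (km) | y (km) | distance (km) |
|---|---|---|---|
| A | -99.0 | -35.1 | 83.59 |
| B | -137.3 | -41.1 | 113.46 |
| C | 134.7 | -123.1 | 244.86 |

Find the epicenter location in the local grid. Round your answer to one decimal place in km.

Circle about each station: (x + 99.0)² + (y + 35.1)² = 83.59²; (x + 137.3)² + (y + 41.1)² = 113.46²; (x − 134.7)² + (y + 123.1)² = 244.86².
Subtracting pairs of circle equations eliminates x²+y² and gives linear equations (the radical axes):
-76.6 x − 12.0 y = 3621.61
467.4 x − 176.0 y = -30704.44
Solving the 2×2 system: x ≈ -52.7, y ≈ 34.5 km.

x ≈ -52.7 km, y ≈ 34.5 km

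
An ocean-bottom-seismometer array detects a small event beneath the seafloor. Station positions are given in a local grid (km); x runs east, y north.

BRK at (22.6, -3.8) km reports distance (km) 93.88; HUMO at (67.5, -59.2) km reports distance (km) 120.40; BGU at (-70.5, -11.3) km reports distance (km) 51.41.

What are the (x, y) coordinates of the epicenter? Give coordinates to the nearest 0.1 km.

Circle about each station: (x − 22.6)² + (y + 3.8)² = 93.88²; (x − 67.5)² + (y + 59.2)² = 120.40²; (x + 70.5)² + (y + 11.3)² = 51.41².
Subtracting the BRK equation from the HUMO and BGU equations removes the quadratic terms:
89.8 x − 110.8 y = 1852.98
-186.2 x − 15.0 y = 10743.21
Solving the 2×2 system: x ≈ -52.9, y ≈ -59.6 km.

-52.9 km east, -59.6 km north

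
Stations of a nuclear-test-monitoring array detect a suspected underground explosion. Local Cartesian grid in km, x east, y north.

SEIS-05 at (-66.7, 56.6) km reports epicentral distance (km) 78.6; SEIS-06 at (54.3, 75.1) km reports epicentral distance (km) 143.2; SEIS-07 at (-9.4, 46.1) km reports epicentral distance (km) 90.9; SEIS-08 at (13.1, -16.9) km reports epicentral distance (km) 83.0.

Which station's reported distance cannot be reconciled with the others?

SEIS-06

Solve using three stations at a time. Using SEIS-05, SEIS-07, SEIS-08 (subtract circle equations pairwise → linear system) gives (x, y) ≈ (-69.7, -21.8).
Distances from that point to each station vs reported:
  SEIS-05: calculated 78.5 vs reported 78.6 → residual 0.1 km
  SEIS-06: calculated 157.4 vs reported 143.2 → residual 14.2 km
  SEIS-07: calculated 90.8 vs reported 90.9 → residual 0.1 km
  SEIS-08: calculated 82.9 vs reported 83.0 → residual 0.1 km
SEIS-05, SEIS-07, SEIS-08 are mutually consistent (residuals ≈ 0); SEIS-06 is off by 14.2 km.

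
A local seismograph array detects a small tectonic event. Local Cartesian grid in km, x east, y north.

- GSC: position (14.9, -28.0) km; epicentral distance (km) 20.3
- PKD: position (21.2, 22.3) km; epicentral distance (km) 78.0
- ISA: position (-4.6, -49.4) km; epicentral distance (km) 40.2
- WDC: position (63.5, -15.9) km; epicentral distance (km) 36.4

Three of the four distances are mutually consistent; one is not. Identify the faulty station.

Solve using three stations at a time. Using GSC, ISA, WDC (subtract circle equations pairwise → linear system) gives (x, y) ≈ (33.4, -36.3).
Distances from that point to each station vs reported:
  GSC: calculated 20.3 vs reported 20.3 → residual 0.0 km
  PKD: calculated 59.8 vs reported 78.0 → residual 18.2 km
  ISA: calculated 40.2 vs reported 40.2 → residual 0.0 km
  WDC: calculated 36.4 vs reported 36.4 → residual 0.0 km
GSC, ISA, WDC are mutually consistent (residuals ≈ 0); PKD is off by 18.2 km.

PKD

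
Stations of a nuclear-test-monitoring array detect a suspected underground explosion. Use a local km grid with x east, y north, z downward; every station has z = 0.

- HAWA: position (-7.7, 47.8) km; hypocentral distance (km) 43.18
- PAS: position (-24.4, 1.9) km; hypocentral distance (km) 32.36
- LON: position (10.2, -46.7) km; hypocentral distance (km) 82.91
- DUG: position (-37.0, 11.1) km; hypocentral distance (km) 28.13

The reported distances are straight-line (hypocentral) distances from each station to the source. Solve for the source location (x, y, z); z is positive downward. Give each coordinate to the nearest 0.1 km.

Each station gives a sphere (x−x_i)² + (y−y_i)² + z² = d_i² (stations at z=0).
Subtracting the HAWA sphere from PAS and LON: z² cancels, leaving linear equations in x and y:
-33.4 x − 91.8 y = -927.82
35.8 x − 189.0 y = -5068.76
Solving: x ≈ -30.207, y ≈ 21.097 km (keep extra digits for the depth step; rounded: -30.2, 21.1).
Then from the HAWA sphere: z² = 43.18² − (x + 7.7)² − (y − 47.8)² with x = -30.207, y = 21.097, so z ≈ 25.395 ≈ 25.4 km.

(-30.2, 21.1, 25.4)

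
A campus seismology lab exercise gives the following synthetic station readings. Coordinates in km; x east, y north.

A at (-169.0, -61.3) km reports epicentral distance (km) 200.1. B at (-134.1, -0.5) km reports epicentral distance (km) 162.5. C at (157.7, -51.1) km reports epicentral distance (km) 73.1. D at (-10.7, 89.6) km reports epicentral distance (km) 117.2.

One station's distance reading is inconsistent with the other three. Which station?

C

Solve using three stations at a time. Using A, B, D (subtract circle equations pairwise → linear system) gives (x, y) ≈ (27.0, -21.3).
Distances from that point to each station vs reported:
  A: calculated 200.0 vs reported 200.1 → residual 0.1 km
  B: calculated 162.4 vs reported 162.5 → residual 0.1 km
  C: calculated 134.1 vs reported 73.1 → residual 61.0 km
  D: calculated 117.1 vs reported 117.2 → residual 0.1 km
A, B, D are mutually consistent (residuals ≈ 0); C is off by 61.0 km.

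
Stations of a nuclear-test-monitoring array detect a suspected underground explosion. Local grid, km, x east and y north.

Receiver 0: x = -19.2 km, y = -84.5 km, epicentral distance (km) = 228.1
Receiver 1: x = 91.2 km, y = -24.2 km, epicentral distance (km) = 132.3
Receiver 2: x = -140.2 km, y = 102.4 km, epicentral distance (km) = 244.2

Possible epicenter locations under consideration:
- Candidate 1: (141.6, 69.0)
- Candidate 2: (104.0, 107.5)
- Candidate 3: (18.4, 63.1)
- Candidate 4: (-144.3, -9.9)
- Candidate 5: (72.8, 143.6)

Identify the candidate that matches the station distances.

Candidate 2

For each candidate, compare |candidate − station| to the reported distance:
Candidate 1: residuals Receiver 0 5.8, Receiver 1 26.3, Receiver 2 39.6 → max 39.6 km
Candidate 2: residuals Receiver 0 0.0, Receiver 1 0.0, Receiver 2 0.1 → max 0.1 km
Candidate 3: residuals Receiver 0 75.8, Receiver 1 18.6, Receiver 2 80.8 → max 80.8 km
Candidate 4: residuals Receiver 0 82.4, Receiver 1 103.6, Receiver 2 131.8 → max 131.8 km
Candidate 5: residuals Receiver 0 17.9, Receiver 1 36.5, Receiver 2 27.3 → max 36.5 km
Only Candidate 2 has all residuals ≈ 0.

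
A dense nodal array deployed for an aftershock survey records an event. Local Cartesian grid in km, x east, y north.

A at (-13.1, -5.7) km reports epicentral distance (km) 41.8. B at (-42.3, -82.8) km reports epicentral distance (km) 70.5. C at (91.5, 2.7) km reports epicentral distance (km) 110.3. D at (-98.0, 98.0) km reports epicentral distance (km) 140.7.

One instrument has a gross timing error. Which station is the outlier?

A

Solve using three stations at a time. Using B, C, D (subtract circle equations pairwise → linear system) gives (x, y) ≈ (-17.0, -17.0).
Distances from that point to each station vs reported:
  A: calculated 12.0 vs reported 41.8 → residual 29.8 km
  B: calculated 70.5 vs reported 70.5 → residual 0.0 km
  C: calculated 110.3 vs reported 110.3 → residual 0.0 km
  D: calculated 140.7 vs reported 140.7 → residual 0.0 km
B, C, D are mutually consistent (residuals ≈ 0); A is off by 29.8 km.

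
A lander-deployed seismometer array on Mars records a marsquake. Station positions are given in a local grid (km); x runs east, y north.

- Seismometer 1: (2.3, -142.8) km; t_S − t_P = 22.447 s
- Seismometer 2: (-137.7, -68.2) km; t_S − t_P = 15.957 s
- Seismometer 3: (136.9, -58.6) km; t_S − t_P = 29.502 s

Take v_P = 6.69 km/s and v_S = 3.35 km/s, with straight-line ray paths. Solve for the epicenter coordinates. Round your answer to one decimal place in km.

x ≈ -53.0 km, y ≈ -2.7 km

Distance from S−P lag: d = Δt · v_P v_S / (v_P − v_S) = Δt · (6.69·3.35)/(6.69−3.35) ≈ 6.7100·Δt.
So d_Seismometer 1 = 150.62, d_Seismometer 2 = 107.07, d_Seismometer 3 = 197.96 km.
Circle about each station: (x − 2.3)² + (y + 142.8)² = 150.62²; (x + 137.7)² + (y + 68.2)² = 107.07²; (x − 136.9)² + (y + 58.6)² = 197.96².
Subtracting pairs of circle equations eliminates x²+y² and gives linear equations (the radical axes):
-280.0 x + 149.2 y = 14437.80
269.2 x + 168.4 y = -14723.34
Solving the 2×2 system: x ≈ -53.0, y ≈ -2.7 km.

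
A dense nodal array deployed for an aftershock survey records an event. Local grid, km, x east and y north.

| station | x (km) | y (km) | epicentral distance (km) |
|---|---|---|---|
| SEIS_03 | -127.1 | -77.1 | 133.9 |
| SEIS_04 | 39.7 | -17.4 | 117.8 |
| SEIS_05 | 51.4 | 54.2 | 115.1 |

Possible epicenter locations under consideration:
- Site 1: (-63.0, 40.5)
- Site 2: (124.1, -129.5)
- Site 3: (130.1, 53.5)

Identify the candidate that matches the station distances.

Site 1

For each candidate, compare |candidate − station| to the reported distance:
Site 1: residuals SEIS_03 0.0, SEIS_04 0.1, SEIS_05 0.1 → max 0.1 km
Site 2: residuals SEIS_03 122.7, SEIS_04 22.5, SEIS_05 82.5 → max 122.7 km
Site 3: residuals SEIS_03 154.6, SEIS_04 2.9, SEIS_05 36.4 → max 154.6 km
Only Site 1 has all residuals ≈ 0.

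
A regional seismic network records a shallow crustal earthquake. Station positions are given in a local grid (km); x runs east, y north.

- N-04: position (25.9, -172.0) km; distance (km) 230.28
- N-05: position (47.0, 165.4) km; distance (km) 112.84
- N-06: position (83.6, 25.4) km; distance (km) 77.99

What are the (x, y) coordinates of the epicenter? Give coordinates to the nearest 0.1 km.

Circle about each station: (x − 25.9)² + (y + 172.0)² = 230.28²; (x − 47.0)² + (y − 165.4)² = 112.84²; (x − 83.6)² + (y − 25.4)² = 77.99².
Subtracting pairs of circle equations eliminates x²+y² and gives linear equations (the radical axes):
42.2 x + 674.8 y = 39607.36
115.4 x + 394.8 y = 24325.75
Solving the 2×2 system: x ≈ 12.7, y ≈ 57.9 km.

12.7 km east, 57.9 km north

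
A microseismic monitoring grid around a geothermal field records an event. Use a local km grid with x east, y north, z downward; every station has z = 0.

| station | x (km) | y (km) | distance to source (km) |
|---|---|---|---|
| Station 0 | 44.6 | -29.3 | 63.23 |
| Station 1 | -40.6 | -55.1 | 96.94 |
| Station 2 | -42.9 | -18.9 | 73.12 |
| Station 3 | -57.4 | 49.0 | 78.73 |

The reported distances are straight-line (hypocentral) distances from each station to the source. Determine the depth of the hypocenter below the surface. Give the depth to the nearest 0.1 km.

depth ≈ 19.6 km

Each station gives a sphere (x−x_i)² + (y−y_i)² + z² = d_i² (stations at z=0).
Subtracting the Station 0 sphere from Station 1 and Station 2: z² cancels, leaving linear equations in x and y:
-170.4 x − 51.6 y = -3562.61
-175.0 x + 20.8 y = -1998.53
Solving: x ≈ 14.094, y ≈ 22.499 km (keep extra digits for the depth step; rounded: 14.1, 22.5).
Then from the Station 0 sphere: z² = 63.23² − (x − 44.6)² − (y + 29.3)² with x = 14.094, y = 22.499, so z ≈ 19.603 ≈ 19.6 km.
Check against Station 3 (with the unrounded solution): distance 78.73 ≈ 78.73 km. ✓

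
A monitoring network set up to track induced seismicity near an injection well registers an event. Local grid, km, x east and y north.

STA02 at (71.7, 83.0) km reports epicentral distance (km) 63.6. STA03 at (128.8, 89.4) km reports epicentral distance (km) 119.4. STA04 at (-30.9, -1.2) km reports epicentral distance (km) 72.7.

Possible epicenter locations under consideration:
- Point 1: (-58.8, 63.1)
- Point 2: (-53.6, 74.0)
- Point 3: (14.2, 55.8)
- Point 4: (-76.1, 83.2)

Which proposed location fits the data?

For each candidate, compare |candidate − station| to the reported distance:
Point 1: residuals STA02 68.4, STA03 70.0, STA04 2.6 → max 70.0 km
Point 2: residuals STA02 62.0, STA03 63.6, STA04 5.9 → max 63.6 km
Point 3: residuals STA02 0.0, STA03 0.0, STA04 0.0 → max 0.0 km
Point 4: residuals STA02 84.2, STA03 85.6, STA04 23.0 → max 85.6 km
Only Point 3 has all residuals ≈ 0.

Point 3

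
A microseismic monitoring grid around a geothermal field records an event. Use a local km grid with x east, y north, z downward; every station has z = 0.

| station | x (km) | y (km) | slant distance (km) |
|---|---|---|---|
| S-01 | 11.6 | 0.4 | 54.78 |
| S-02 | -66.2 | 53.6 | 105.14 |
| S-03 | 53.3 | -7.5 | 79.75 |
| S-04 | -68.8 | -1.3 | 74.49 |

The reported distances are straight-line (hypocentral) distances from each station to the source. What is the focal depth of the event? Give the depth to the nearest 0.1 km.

41.3 km

Each station gives a sphere (x−x_i)² + (y−y_i)² + z² = d_i² (stations at z=0).
Subtracting the S-01 sphere from S-02 and S-03: z² cancels, leaving linear equations in x and y:
-155.6 x + 106.4 y = -932.89
83.4 x − 15.8 y = -596.79
Solving: x ≈ -12.196, y ≈ -26.603 km (keep extra digits for the depth step; rounded: -12.2, -26.6).
Then from the S-01 sphere: z² = 54.78² − (x − 11.6)² − (y − 0.4)² with x = -12.196, y = -26.603, so z ≈ 41.297 ≈ 41.3 km.
Check against S-04 (with the unrounded solution): distance 74.50 ≈ 74.49 km. ✓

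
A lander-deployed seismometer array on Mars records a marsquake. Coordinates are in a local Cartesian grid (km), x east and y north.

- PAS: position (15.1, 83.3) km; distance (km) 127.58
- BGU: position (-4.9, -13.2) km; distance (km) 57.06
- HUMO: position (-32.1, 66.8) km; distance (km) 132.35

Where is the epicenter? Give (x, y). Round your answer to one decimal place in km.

x ≈ 45.1 km, y ≈ -40.7 km

Circle about each station: (x − 15.1)² + (y − 83.3)² = 127.58²; (x + 4.9)² + (y + 13.2)² = 57.06²; (x + 32.1)² + (y − 66.8)² = 132.35².
Subtracting pairs of circle equations eliminates x²+y² and gives linear equations (the radical axes):
-40.0 x − 193.0 y = 6052.16
-94.4 x − 33.0 y = -2914.12
Solving the 2×2 system: x ≈ 45.1, y ≈ -40.7 km.
Check against PAS (with the unrounded x, y): √((x − 15.1)²+(y − 83.3)²) = 127.58 ≈ 127.58 km. ✓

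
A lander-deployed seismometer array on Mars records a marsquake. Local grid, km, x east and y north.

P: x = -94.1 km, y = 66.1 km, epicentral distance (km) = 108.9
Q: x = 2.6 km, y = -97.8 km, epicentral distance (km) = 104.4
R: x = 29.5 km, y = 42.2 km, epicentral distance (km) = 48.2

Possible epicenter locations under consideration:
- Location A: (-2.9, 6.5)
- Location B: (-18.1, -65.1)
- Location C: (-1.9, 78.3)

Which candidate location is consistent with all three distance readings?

For each candidate, compare |candidate − station| to the reported distance:
Location A: residuals P 0.0, Q 0.0, R 0.0 → max 0.0 km
Location B: residuals P 42.7, Q 65.7, R 69.2 → max 69.2 km
Location C: residuals P 15.9, Q 71.8, R 0.4 → max 71.8 km
Only Location A has all residuals ≈ 0.

Location A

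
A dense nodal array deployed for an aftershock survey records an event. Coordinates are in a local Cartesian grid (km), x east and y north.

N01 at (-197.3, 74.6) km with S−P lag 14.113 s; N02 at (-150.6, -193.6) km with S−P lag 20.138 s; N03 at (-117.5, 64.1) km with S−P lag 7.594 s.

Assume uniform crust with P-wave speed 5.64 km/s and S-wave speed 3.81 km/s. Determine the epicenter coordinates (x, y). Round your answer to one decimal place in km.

(-42.1, 16.5)

Distance from S−P lag: d = Δt · v_P v_S / (v_P − v_S) = Δt · (5.64·3.81)/(5.64−3.81) ≈ 11.7423·Δt.
So d_N01 = 165.72, d_N02 = 236.47, d_N03 = 89.17 km.
Circle about each station: (x + 197.3)² + (y − 74.6)² = 165.72²; (x + 150.6)² + (y + 193.6)² = 236.47²; (x + 117.5)² + (y − 64.1)² = 89.17².
Subtracting the N01 equation from the N02 and N03 equations removes the quadratic terms:
93.4 x − 536.4 y = -12786.07
159.6 x − 21.0 y = -7065.56
Solving the 2×2 system: x ≈ -42.1, y ≈ 16.5 km.
Check against N01 (with the unrounded x, y): √((x + 197.3)²+(y − 74.6)²) = 165.72 ≈ 165.72 km. ✓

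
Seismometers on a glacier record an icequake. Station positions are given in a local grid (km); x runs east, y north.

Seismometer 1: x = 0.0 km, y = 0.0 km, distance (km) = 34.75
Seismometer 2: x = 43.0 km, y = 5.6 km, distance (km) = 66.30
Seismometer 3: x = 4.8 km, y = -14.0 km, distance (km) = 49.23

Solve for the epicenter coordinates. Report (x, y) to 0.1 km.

Circle about each station: x² + y² = 34.75²; (x − 43.0)² + (y − 5.6)² = 66.30²; (x − 4.8)² + (y + 14.0)² = 49.23².
Subtracting pairs of circle equations eliminates x²+y² and gives linear equations (the radical axes):
86.0 x + 11.2 y = -1307.77
9.6 x − 28.0 y = -996.99
Solving the 2×2 system: x ≈ -19.0, y ≈ 29.1 km.

-19.0 km east, 29.1 km north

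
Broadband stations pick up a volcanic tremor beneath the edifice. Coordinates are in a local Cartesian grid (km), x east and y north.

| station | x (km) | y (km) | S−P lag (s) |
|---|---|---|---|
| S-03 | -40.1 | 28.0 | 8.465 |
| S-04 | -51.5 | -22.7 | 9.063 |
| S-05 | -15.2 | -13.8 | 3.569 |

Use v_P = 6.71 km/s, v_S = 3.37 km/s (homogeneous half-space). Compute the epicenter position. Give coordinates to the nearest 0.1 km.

(7.1, -4.5)

Distance from S−P lag: d = Δt · v_P v_S / (v_P − v_S) = Δt · (6.71·3.37)/(6.71−3.37) ≈ 6.7703·Δt.
So d_S-03 = 57.31, d_S-04 = 61.36, d_S-05 = 24.16 km.
Circle about each station: (x + 40.1)² + (y − 28.0)² = 57.31²; (x + 51.5)² + (y + 22.7)² = 61.36²; (x + 15.2)² + (y + 13.8)² = 24.16².
Subtracting the S-03 equation from the S-04 and S-05 equations removes the quadratic terms:
-22.8 x − 101.4 y = 294.92
49.8 x − 83.6 y = 730.20
Solving the 2×2 system: x ≈ 7.1, y ≈ -4.5 km.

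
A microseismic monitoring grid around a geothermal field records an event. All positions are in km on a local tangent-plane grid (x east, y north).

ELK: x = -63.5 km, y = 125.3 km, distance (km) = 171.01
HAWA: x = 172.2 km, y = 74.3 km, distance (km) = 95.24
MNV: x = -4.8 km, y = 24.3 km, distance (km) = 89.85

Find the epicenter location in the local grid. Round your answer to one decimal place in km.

Circle about each station: (x + 63.5)² + (y − 125.3)² = 171.01²; (x − 172.2)² + (y − 74.3)² = 95.24²; (x + 4.8)² + (y − 24.3)² = 89.85².
Subtracting the ELK equation from the HAWA and MNV equations removes the quadratic terms:
471.4 x − 102.0 y = 35614.75
117.4 x − 202.0 y = 2052.59
Solving the 2×2 system: x ≈ 83.9, y ≈ 38.6 km.
Check against ELK (with the unrounded x, y): √((x + 63.5)²+(y − 125.3)²) = 171.01 ≈ 171.01 km. ✓

x ≈ 83.9 km, y ≈ 38.6 km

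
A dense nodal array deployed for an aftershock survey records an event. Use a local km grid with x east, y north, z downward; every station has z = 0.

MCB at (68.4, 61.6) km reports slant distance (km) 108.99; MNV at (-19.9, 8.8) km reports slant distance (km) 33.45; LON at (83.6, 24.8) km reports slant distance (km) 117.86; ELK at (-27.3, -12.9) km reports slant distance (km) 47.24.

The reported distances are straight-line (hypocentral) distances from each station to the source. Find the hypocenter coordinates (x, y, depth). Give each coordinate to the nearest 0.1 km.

(-31.3, 26.2, 26.2)

Each station gives a sphere (x−x_i)² + (y−y_i)² + z² = d_i² (stations at z=0).
Subtracting the MCB sphere from MNV and LON: z² cancels, leaving linear equations in x and y:
-176.6 x − 105.6 y = 2760.25
30.4 x − 73.6 y = -2881.28
Solving: x ≈ -31.307, y ≈ 26.217 km (keep extra digits for the depth step; rounded: -31.3, 26.2).
Then from the MCB sphere: z² = 108.99² − (x − 68.4)² − (y − 61.6)² with x = -31.307, y = 26.217, so z ≈ 26.180 ≈ 26.2 km.
Check against ELK (with the unrounded solution): distance 47.24 ≈ 47.24 km. ✓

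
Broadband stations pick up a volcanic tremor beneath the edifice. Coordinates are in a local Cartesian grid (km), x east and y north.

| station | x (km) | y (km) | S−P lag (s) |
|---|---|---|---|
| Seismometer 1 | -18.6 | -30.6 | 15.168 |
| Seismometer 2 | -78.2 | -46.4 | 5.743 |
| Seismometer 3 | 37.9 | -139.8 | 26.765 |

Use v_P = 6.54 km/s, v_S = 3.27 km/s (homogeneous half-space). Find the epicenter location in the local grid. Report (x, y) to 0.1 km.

Distance from S−P lag: d = Δt · v_P v_S / (v_P − v_S) = Δt · (6.54·3.27)/(6.54−3.27) ≈ 6.5400·Δt.
So d_Seismometer 1 = 99.20, d_Seismometer 2 = 37.56, d_Seismometer 3 = 175.04 km.
Circle about each station: (x + 18.6)² + (y + 30.6)² = 99.20²; (x + 78.2)² + (y + 46.4)² = 37.56²; (x − 37.9)² + (y + 139.8)² = 175.04².
Subtracting the Seismometer 1 equation from the Seismometer 2 and Seismometer 3 equations removes the quadratic terms:
-119.2 x − 31.6 y = 15415.77
113.0 x − 218.4 y = -1100.23
Solving the 2×2 system: x ≈ -114.9, y ≈ -54.4 km.

(-114.9, -54.4)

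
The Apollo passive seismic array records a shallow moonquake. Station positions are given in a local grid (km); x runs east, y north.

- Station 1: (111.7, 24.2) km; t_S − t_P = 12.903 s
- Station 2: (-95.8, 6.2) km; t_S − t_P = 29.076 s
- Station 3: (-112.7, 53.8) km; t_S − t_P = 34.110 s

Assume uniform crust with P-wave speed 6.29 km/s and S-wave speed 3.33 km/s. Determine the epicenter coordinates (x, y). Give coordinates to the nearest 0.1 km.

(96.9, -65.9)

Distance from S−P lag: d = Δt · v_P v_S / (v_P − v_S) = Δt · (6.29·3.33)/(6.29−3.33) ≈ 7.0763·Δt.
So d_Station 1 = 91.30, d_Station 2 = 205.75, d_Station 3 = 241.37 km.
Circle about each station: (x − 111.7)² + (y − 24.2)² = 91.30²; (x + 95.8)² + (y − 6.2)² = 205.75²; (x + 112.7)² + (y − 53.8)² = 241.37².
Subtracting pairs of circle equations eliminates x²+y² and gives linear equations (the radical axes):
-415.0 x − 36.0 y = -37843.82
-448.8 x + 59.2 y = -47390.59
Solving the 2×2 system: x ≈ 96.9, y ≈ -65.9 km.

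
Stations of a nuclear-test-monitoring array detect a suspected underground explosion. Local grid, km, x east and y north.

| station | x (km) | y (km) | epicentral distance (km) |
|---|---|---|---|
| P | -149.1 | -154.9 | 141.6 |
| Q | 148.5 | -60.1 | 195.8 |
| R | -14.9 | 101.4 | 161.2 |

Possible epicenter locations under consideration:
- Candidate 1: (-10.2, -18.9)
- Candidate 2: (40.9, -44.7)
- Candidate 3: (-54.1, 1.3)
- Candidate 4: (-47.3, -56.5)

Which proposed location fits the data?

For each candidate, compare |candidate − station| to the reported distance:
Candidate 1: residuals P 52.8, Q 31.8, R 40.8 → max 52.8 km
Candidate 2: residuals P 78.0, Q 87.1, R 4.8 → max 87.1 km
Candidate 3: residuals P 41.2, Q 15.9, R 53.7 → max 53.7 km
Candidate 4: residuals P 0.0, Q 0.0, R 0.0 → max 0.0 km
Only Candidate 4 has all residuals ≈ 0.

Candidate 4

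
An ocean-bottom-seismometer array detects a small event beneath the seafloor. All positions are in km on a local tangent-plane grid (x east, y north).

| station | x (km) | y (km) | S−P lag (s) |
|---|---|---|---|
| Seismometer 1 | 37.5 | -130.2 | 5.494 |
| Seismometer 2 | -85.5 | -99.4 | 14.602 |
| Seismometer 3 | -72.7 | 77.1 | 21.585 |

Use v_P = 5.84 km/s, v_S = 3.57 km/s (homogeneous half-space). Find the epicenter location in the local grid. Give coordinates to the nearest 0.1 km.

Distance from S−P lag: d = Δt · v_P v_S / (v_P − v_S) = Δt · (5.84·3.57)/(5.84−3.57) ≈ 9.1845·Δt.
So d_Seismometer 1 = 50.46, d_Seismometer 2 = 134.11, d_Seismometer 3 = 198.25 km.
Circle about each station: (x − 37.5)² + (y + 130.2)² = 50.46²; (x + 85.5)² + (y + 99.4)² = 134.11²; (x + 72.7)² + (y − 77.1)² = 198.25².
Subtracting the Seismometer 1 equation from the Seismometer 2 and Seismometer 3 equations removes the quadratic terms:
-246.0 x + 61.6 y = -16606.96
-220.4 x + 414.6 y = -43885.44
Solving the 2×2 system: x ≈ 47.3, y ≈ -80.7 km.

x ≈ 47.3 km, y ≈ -80.7 km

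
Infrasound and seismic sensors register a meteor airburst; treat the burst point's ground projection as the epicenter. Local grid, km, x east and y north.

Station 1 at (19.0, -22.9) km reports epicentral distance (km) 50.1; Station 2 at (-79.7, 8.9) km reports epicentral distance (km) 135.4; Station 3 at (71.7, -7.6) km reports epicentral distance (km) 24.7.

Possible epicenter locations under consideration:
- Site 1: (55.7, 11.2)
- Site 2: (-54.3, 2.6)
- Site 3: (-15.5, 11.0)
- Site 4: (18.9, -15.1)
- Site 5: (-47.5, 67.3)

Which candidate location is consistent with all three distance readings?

For each candidate, compare |candidate − station| to the reported distance:
Site 1: residuals Station 1 0.0, Station 2 0.0, Station 3 0.0 → max 0.0 km
Site 2: residuals Station 1 27.5, Station 2 109.2, Station 3 101.7 → max 109.2 km
Site 3: residuals Station 1 1.7, Station 2 71.2, Station 3 64.5 → max 71.2 km
Site 4: residuals Station 1 42.3, Station 2 33.9, Station 3 28.6 → max 42.3 km
Site 5: residuals Station 1 62.0, Station 2 68.7, Station 3 116.1 → max 116.1 km
Only Site 1 has all residuals ≈ 0.

Site 1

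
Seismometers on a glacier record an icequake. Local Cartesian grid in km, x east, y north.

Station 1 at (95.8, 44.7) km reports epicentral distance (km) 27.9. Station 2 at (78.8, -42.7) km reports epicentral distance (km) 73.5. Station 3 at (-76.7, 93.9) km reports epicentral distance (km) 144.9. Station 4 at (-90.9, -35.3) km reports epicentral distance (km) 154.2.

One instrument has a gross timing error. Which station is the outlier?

Solve using three stations at a time. Using Station 2, Station 3, Station 4 (subtract circle equations pairwise → linear system) gives (x, y) ≈ (50.9, 25.3).
Distances from that point to each station vs reported:
  Station 1: calculated 48.9 vs reported 27.9 → residual 21.0 km
  Station 2: calculated 73.5 vs reported 73.5 → residual 0.0 km
  Station 3: calculated 144.9 vs reported 144.9 → residual 0.0 km
  Station 4: calculated 154.2 vs reported 154.2 → residual 0.0 km
Station 2, Station 3, Station 4 are mutually consistent (residuals ≈ 0); Station 1 is off by 21.0 km.

Station 1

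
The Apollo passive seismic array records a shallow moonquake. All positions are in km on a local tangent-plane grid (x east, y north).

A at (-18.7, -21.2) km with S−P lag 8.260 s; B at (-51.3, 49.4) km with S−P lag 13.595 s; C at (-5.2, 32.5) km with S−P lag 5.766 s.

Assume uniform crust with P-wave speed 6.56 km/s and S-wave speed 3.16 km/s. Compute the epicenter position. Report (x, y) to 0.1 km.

(21.3, 9.4)

Distance from S−P lag: d = Δt · v_P v_S / (v_P − v_S) = Δt · (6.56·3.16)/(6.56−3.16) ≈ 6.0969·Δt.
So d_A = 50.36, d_B = 82.89, d_C = 35.15 km.
Circle about each station: (x + 18.7)² + (y + 21.2)² = 50.36²; (x + 51.3)² + (y − 49.4)² = 82.89²; (x + 5.2)² + (y − 32.5)² = 35.15².
Subtracting the A equation from the B and C equations removes the quadratic terms:
-65.2 x + 141.2 y = -61.70
27.0 x + 107.4 y = 1584.77
Solving the 2×2 system: x ≈ 21.3, y ≈ 9.4 km.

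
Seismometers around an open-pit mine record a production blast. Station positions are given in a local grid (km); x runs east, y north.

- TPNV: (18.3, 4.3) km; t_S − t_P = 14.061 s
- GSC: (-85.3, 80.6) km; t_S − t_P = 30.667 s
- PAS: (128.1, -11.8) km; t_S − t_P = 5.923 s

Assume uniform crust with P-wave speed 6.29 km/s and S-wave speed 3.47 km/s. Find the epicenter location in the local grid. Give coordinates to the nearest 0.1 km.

x ≈ 110.2 km, y ≈ -54.0 km

Distance from S−P lag: d = Δt · v_P v_S / (v_P − v_S) = Δt · (6.29·3.47)/(6.29−3.47) ≈ 7.7398·Δt.
So d_TPNV = 108.83, d_GSC = 237.36, d_PAS = 45.84 km.
Circle about each station: (x − 18.3)² + (y − 4.3)² = 108.83²; (x + 85.3)² + (y − 80.6)² = 237.36²; (x − 128.1)² + (y + 11.8)² = 45.84².
Subtracting the TPNV equation from the GSC and PAS equations removes the quadratic terms:
-207.2 x + 152.6 y = -31076.73
219.6 x − 32.2 y = 25938.13
Solving the 2×2 system: x ≈ 110.2, y ≈ -54.0 km.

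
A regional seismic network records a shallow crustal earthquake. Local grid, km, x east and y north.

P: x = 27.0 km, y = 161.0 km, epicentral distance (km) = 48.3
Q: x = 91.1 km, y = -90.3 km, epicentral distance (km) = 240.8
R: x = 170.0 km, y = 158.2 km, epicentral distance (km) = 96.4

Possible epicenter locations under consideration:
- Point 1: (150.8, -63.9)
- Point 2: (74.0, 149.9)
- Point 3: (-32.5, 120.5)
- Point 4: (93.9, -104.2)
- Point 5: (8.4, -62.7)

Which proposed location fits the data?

For each candidate, compare |candidate − station| to the reported distance:
Point 1: residuals P 208.4, Q 175.5, R 126.5 → max 208.4 km
Point 2: residuals P 0.0, Q 0.0, R 0.0 → max 0.0 km
Point 3: residuals P 23.7, Q 3.6, R 109.6 → max 109.6 km
Point 4: residuals P 225.2, Q 226.6, R 176.8 → max 226.6 km
Point 5: residuals P 176.2, Q 153.6, R 177.3 → max 177.3 km
Only Point 2 has all residuals ≈ 0.

Point 2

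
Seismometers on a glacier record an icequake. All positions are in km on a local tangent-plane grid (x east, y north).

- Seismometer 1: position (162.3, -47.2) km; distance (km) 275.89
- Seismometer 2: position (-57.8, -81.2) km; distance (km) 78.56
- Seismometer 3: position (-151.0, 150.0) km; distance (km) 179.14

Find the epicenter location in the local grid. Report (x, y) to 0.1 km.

-112.7 km east, -25.0 km north

Circle about each station: (x − 162.3)² + (y + 47.2)² = 275.89²; (x + 57.8)² + (y + 81.2)² = 78.56²; (x + 151.0)² + (y − 150.0)² = 179.14².
Subtracting the Seismometer 1 equation from the Seismometer 2 and Seismometer 3 equations removes the quadratic terms:
-440.2 x − 68.0 y = 51308.77
-626.6 x + 394.4 y = 60756.02
Solving the 2×2 system: x ≈ -112.7, y ≈ -25.0 km.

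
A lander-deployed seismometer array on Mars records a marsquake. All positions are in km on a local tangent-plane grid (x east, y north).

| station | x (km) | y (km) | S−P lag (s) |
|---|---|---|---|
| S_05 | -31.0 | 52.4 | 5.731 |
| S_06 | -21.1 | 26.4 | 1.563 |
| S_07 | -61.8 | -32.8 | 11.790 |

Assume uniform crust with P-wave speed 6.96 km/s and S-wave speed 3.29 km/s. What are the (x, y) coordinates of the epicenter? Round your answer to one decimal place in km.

-12.5 km east, 21.8 km north

Distance from S−P lag: d = Δt · v_P v_S / (v_P − v_S) = Δt · (6.96·3.29)/(6.96−3.29) ≈ 6.2393·Δt.
So d_S_05 = 35.76, d_S_06 = 9.75, d_S_07 = 73.56 km.
Circle about each station: (x + 31.0)² + (y − 52.4)² = 35.76²; (x + 21.1)² + (y − 26.4)² = 9.75²; (x + 61.8)² + (y + 32.8)² = 73.56².
Subtracting the S_05 equation from the S_06 and S_07 equations removes the quadratic terms:
19.8 x − 52.0 y = -1380.87
-61.6 x − 170.4 y = -2943.98
Solving the 2×2 system: x ≈ -12.5, y ≈ 21.8 km.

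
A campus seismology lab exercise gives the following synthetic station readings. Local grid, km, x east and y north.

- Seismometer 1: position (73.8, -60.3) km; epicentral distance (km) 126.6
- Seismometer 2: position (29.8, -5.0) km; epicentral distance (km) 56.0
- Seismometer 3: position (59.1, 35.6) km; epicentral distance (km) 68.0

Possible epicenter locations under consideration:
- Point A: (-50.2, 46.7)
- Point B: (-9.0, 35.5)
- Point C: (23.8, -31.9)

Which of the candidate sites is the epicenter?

For each candidate, compare |candidate − station| to the reported distance:
Point A: residuals Seismometer 1 37.2, Seismometer 2 39.3, Seismometer 3 41.9 → max 41.9 km
Point B: residuals Seismometer 1 0.0, Seismometer 2 0.1, Seismometer 3 0.1 → max 0.1 km
Point C: residuals Seismometer 1 69.1, Seismometer 2 28.4, Seismometer 3 8.2 → max 69.1 km
Only Point B has all residuals ≈ 0.

Point B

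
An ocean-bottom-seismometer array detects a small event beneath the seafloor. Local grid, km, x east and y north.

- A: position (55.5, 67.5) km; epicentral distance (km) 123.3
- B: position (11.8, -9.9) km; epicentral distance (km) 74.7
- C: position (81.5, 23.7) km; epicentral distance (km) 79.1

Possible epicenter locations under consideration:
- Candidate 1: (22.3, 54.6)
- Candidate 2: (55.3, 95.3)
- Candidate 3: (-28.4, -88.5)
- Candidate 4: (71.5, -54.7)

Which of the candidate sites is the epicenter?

Candidate 4

For each candidate, compare |candidate − station| to the reported distance:
Candidate 1: residuals A 87.7, B 9.4, C 12.3 → max 87.7 km
Candidate 2: residuals A 95.5, B 39.1, C 2.9 → max 95.5 km
Candidate 3: residuals A 53.8, B 13.6, C 78.0 → max 78.0 km
Candidate 4: residuals A 0.1, B 0.1, C 0.1 → max 0.1 km
Only Candidate 4 has all residuals ≈ 0.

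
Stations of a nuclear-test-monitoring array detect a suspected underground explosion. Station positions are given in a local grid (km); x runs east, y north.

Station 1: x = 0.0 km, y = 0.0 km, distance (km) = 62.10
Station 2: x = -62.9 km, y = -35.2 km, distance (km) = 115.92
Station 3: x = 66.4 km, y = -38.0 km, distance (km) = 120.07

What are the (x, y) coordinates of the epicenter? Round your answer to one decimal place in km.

x ≈ 0.1 km, y ≈ 62.1 km

Circle about each station: x² + y² = 62.10²; (x + 62.9)² + (y + 35.2)² = 115.92²; (x − 66.4)² + (y + 38.0)² = 120.07².
Subtracting pairs of circle equations eliminates x²+y² and gives linear equations (the radical axes):
-125.8 x − 70.4 y = -4385.59
132.8 x − 76.0 y = -4707.43
Solving the 2×2 system: x ≈ 0.1, y ≈ 62.1 km.
Check against Station 1 (with the unrounded x, y): √(x²+y²) = 62.12 ≈ 62.10 km. ✓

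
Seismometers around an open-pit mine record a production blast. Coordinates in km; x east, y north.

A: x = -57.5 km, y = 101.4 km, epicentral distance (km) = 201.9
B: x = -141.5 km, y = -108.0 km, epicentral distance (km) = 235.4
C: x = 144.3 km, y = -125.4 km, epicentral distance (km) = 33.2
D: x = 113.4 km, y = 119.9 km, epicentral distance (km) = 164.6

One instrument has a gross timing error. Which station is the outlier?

Solve using three stations at a time. Using A, B, D (subtract circle equations pairwise → linear system) gives (x, y) ≈ (84.5, -42.1).
Distances from that point to each station vs reported:
  A: calculated 201.9 vs reported 201.9 → residual 0.0 km
  B: calculated 235.4 vs reported 235.4 → residual 0.0 km
  C: calculated 102.5 vs reported 33.2 → residual 69.3 km
  D: calculated 164.6 vs reported 164.6 → residual 0.0 km
A, B, D are mutually consistent (residuals ≈ 0); C is off by 69.3 km.

C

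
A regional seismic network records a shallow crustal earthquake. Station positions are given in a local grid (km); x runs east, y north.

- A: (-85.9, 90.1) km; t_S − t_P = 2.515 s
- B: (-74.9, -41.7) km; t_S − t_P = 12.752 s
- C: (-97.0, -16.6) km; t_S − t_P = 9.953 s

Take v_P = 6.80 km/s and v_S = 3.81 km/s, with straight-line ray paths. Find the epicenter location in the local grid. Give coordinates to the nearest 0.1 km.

Distance from S−P lag: d = Δt · v_P v_S / (v_P − v_S) = Δt · (6.80·3.81)/(6.80−3.81) ≈ 8.6649·Δt.
So d_A = 21.79, d_B = 110.49, d_C = 86.24 km.
Circle about each station: (x + 85.9)² + (y − 90.1)² = 21.79²; (x + 74.9)² + (y + 41.7)² = 110.49²; (x + 97.0)² + (y + 16.6)² = 86.24².
Subtracting pairs of circle equations eliminates x²+y² and gives linear equations (the radical axes):
22.0 x − 263.6 y = -19881.16
-22.2 x − 213.4 y = -12774.79
Solving the 2×2 system: x ≈ -83.0, y ≈ 68.5 km.

x ≈ -83.0 km, y ≈ 68.5 km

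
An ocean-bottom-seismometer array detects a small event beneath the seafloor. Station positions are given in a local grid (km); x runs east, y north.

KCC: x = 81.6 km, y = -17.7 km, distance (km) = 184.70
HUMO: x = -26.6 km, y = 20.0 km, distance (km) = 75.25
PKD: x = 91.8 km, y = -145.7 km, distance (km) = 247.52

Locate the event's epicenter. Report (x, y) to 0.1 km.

(-101.1, 9.4)

Circle about each station: (x − 81.6)² + (y + 17.7)² = 184.70²; (x + 26.6)² + (y − 20.0)² = 75.25²; (x − 91.8)² + (y + 145.7)² = 247.52².
Subtracting the KCC equation from the HUMO and PKD equations removes the quadratic terms:
-216.4 x + 75.4 y = 22587.24
20.4 x − 256.0 y = -4468.18
Solving the 2×2 system: x ≈ -101.1, y ≈ 9.4 km.
Check against KCC (with the unrounded x, y): √((x − 81.6)²+(y + 17.7)²) = 184.70 ≈ 184.70 km. ✓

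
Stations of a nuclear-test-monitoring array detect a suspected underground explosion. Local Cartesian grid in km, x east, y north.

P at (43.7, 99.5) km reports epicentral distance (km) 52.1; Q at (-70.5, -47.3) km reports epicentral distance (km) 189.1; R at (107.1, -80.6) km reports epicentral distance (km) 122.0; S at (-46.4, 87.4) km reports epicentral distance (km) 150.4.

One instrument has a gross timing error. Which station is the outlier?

Solve using three stations at a time. Using Q, R, S (subtract circle equations pairwise → linear system) gives (x, y) ≈ (96.8, 41.1).
Distances from that point to each station vs reported:
  P: calculated 78.9 vs reported 52.1 → residual 26.8 km
  Q: calculated 189.2 vs reported 189.1 → residual 0.1 km
  R: calculated 122.1 vs reported 122.0 → residual 0.1 km
  S: calculated 150.5 vs reported 150.4 → residual 0.1 km
Q, R, S are mutually consistent (residuals ≈ 0); P is off by 26.8 km.

P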